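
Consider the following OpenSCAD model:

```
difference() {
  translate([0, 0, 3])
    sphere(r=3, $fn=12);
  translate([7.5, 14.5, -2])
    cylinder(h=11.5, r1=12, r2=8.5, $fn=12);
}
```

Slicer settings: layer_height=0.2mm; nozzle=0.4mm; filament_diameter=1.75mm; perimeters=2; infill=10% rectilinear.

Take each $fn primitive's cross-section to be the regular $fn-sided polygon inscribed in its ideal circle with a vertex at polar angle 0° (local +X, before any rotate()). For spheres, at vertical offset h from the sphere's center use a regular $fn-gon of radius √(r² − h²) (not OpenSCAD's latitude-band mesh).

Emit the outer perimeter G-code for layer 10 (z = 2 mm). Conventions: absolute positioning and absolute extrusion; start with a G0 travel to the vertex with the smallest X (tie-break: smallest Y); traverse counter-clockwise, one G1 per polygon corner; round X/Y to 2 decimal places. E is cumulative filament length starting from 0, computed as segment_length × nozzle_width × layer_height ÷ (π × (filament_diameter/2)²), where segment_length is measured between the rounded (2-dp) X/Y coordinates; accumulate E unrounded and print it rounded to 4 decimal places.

G0 X-2.83 Y0.00 Z2.00
G1 X-2.45 Y-1.41 E0.0486
G1 X-1.41 Y-2.45 E0.0975
G1 X0.00 Y-2.83 E0.1461
G1 X1.41 Y-2.45 E0.1946
G1 X2.45 Y-1.41 E0.2435
G1 X2.83 Y0.00 E0.2921
G1 X2.45 Y1.41 E0.3407
G1 X1.41 Y2.45 E0.3896
G1 X0.00 Y2.83 E0.4382
G1 X-1.41 Y2.45 E0.4867
G1 X-2.45 Y1.41 E0.5357
G1 X-2.83 Y0.00 E0.5842

At z = 2 mm: the r=3 sphere slices to a regular 12-gon of circumradius 2.828 (√(r²−h²) with h=1 from center); the cone at (7.5, 14.5) contributes a regular 12-gon of circumradius 10.783 (interpolated between r1=12 and r2=8.5 at t=0.348); Subtracting the remaining from the first: starting from the r=3 sphere, the cone at (7.5, 14.5) misses the remaining region (no effect) — 1 connected region. The outline is a single polygon with 12 vertices. Extrusion per mm of travel: 0.4 × 0.2 / (π × 0.875²) = 0.033260. Accumulating E over each segment gives final E = 0.5842.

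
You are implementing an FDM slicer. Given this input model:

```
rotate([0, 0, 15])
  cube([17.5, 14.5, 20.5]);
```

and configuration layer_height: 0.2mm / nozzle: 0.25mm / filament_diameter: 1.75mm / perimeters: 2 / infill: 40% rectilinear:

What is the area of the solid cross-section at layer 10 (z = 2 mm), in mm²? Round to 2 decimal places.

At z = 2 mm: the cube (footprint 17.5×14.5) is included at this height (area 253.75 mm²); (whole slice rotated 15° about Z — lengths, areas and connectivity unchanged). Overall, the cross-section is a single solid region. Net area = 253.75 mm².

253.75 mm²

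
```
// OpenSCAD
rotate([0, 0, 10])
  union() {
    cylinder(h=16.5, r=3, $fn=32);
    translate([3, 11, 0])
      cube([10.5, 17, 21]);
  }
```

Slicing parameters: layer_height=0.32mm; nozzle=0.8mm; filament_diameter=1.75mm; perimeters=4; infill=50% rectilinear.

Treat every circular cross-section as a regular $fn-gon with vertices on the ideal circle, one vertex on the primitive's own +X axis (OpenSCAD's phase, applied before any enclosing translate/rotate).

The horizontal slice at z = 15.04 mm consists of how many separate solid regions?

2

At z = 15.04 mm: the cylinder: section is a regular 32-gon, circumradius r=3; the cube at (3, 11) (footprint 10.5×17) is included at this height; Taking the union: the 2 present regions are separate (no shared area or edge), so areas and boundary lengths simply add and each stays a separate island — 2 connected regions; (rotated 10° about Z; rotation is an isometry so areas/perimeters/island counts are preserved). The result has 2 disconnected regions.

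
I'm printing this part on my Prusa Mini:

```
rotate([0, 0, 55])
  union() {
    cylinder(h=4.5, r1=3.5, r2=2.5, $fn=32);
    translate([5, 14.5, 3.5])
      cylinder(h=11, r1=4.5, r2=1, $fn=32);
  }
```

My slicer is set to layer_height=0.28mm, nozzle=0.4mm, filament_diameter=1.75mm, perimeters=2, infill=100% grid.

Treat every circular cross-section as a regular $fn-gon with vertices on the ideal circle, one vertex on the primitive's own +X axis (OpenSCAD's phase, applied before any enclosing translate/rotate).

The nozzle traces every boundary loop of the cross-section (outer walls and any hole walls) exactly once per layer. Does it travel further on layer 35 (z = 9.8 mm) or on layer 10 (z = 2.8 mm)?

layer 10 (z = 2.8 mm)

Layer 35 (z = 9.8): the cone is absent (z outside [0, 4.5]); the cone at (5, 14.5) contributes a regular 32-gon of circumradius 2.495 (interpolated between r1=4.5 and r2=1 at t=0.573) (perimeter = 2·32·2.495·sin(180°/32) = 15.65 mm); Merging all regions: only the cone at (5, 14.5) is present, so the union is just that shape — boundary = 15.65 mm; (whole slice rotated 55° about Z — lengths, areas and connectivity unchanged). So its perimeter = 15.65 mm. Layer 10 (z = 2.8): the cone: at t=0.622 of its height the radius interpolates to r₁+(r₂−r₁)t = 2.878, giving a regular 32-gon of that circumradius (perimeter = 2·32·2.878·sin(180°/32) = 18.05 mm); the cone at (5, 14.5) does not reach this height (z outside [3.5, 14.5]); Combining (union): only the cone is present, so the union is just that shape — boundary = 18.05 mm; (whole slice rotated 55° about Z — lengths, areas and connectivity unchanged). So its perimeter = 18.05 mm. Layer 10 is larger (18.05 vs 15.65 mm).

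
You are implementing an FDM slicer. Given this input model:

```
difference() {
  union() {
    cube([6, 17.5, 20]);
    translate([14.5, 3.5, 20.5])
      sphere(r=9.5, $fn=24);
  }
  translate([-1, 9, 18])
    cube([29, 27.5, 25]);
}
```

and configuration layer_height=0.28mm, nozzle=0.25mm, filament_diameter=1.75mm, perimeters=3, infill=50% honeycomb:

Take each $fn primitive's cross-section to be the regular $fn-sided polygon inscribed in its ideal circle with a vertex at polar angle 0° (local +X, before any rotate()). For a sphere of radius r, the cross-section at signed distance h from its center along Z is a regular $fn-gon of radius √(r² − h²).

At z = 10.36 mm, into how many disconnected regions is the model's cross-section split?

1

At z = 10.36 mm: the 6×17.5 cube contributes its full rectangle; the sphere at (14.5, 3.5) does not reach this height (|z−center|=10.140 > r=9.5); Taking the union: only the 6×17.5 cube is present, so the union is just that shape — 1 connected region; the cube at (-1, 9) is absent (z outside [18, 43]); After the difference (first − rest): none of the subtracted shapes is present at this height, so the result so far is unchanged — 1 connected region. The result has 1 disconnected region.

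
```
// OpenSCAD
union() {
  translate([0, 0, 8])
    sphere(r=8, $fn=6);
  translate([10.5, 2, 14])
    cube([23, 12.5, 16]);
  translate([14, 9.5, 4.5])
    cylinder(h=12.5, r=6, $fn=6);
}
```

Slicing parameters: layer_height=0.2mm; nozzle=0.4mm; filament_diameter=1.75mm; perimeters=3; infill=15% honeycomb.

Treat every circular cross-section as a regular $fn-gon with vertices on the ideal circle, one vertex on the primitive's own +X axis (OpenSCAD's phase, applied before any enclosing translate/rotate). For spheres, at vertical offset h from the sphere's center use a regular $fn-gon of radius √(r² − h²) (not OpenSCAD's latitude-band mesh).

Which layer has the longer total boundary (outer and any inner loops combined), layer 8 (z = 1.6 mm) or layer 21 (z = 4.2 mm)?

Layer 8 (z = 1.6): the r=8 sphere contributes a regular 6-gon of circumradius √(8²−6.4²) = 4.800 (perimeter = 2·6·4.800·sin(180°/6) = 28.80 mm); the cube at (10.5, 2) does not reach this height (z outside [14, 30]); the cylinder at (14, 9.5) does not reach this height (z outside [4.5, 17]); Taking the union: only the r=8 sphere is present, so the union is just that shape — boundary = 28.80 mm. So its perimeter = 28.80 mm. Layer 21 (z = 4.2): the r=8 sphere slices to a regular 6-gon of circumradius 7.040 (√(r²−h²) with h=3.8 from center) (perimeter = 2·6·7.040·sin(180°/6) = 42.24 mm); the cube at (10.5, 2) is not intersected at this z (z outside [14, 30]); the cylinder at (14, 9.5) does not reach this height (z outside [4.5, 17]); Combining (union): only the r=8 sphere is present, so the union is just that shape — boundary = 42.24 mm. So its perimeter = 42.24 mm. Layer 21 is larger (42.24 vs 28.80 mm).

layer 21 (z = 4.2 mm)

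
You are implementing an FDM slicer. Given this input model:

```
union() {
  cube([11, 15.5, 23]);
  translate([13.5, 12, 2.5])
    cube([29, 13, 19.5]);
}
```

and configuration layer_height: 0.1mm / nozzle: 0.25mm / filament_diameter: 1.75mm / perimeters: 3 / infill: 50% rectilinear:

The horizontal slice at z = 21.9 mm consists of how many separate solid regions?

At z = 21.9 mm: the 11×15.5 cube contributes its full rectangle; the 29×13 cube at (13.5, 12) contributes its full rectangle; Combining (union): the 2 present regions are separate (no shared area or edge), so areas and boundary lengths simply add and each stays a separate island — 2 connected regions. The result has 2 disconnected regions.

2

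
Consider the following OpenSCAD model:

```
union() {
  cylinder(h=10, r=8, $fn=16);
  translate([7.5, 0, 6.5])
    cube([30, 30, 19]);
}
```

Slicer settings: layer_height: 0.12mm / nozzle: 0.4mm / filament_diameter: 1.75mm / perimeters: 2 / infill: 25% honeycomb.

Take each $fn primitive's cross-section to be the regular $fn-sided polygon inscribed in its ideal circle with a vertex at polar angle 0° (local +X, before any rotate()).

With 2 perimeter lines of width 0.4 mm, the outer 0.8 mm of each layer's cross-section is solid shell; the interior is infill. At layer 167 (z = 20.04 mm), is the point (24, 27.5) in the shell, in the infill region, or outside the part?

infill

At z = 20.04 mm: the cylinder is absent (z outside [0, 10]); the cube at (7.5, 0) (footprint 30×30) is included at this height; Taking the union: only the 30×30 cube at (7.5, 0) is present, so the union is just that shape — 1 connected region. Overall, the cross-section is a single solid region. The nearest boundary edge runs (37.50, 30.00)→(7.50, 30.00); distance from the point to it = 2.50 mm. The point is inside the cross-section and 2.50 mm from the nearest boundary — more than the 0.8 mm shell width (2 × 0.4), so it's in the infill interior.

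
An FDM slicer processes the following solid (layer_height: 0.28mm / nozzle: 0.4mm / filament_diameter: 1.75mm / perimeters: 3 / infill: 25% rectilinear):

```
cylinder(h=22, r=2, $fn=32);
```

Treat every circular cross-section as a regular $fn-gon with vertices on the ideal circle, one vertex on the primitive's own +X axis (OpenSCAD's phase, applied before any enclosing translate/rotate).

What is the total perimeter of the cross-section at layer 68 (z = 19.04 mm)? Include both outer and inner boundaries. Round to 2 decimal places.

At z = 19.04 mm: the r=2 cylinder gives a regular 32-gon of circumradius 2 (constant along its height) (perimeter = 2·32·2.000·sin(180°/32) = 12.55 mm). Overall, the cross-section is a single solid region. Total boundary length (outer) = 12.55 mm.

12.55 mm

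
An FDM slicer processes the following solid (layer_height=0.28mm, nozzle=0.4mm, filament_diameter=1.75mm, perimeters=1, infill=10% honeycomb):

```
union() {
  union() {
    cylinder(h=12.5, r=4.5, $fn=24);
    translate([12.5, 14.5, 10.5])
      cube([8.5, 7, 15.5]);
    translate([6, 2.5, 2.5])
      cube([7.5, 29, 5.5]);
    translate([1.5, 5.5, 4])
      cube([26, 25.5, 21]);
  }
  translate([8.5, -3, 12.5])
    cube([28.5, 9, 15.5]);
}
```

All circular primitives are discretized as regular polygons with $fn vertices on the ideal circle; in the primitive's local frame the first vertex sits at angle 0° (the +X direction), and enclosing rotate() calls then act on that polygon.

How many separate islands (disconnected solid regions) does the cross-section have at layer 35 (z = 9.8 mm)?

At z = 9.8 mm: the r=4.5 cylinder contributes a regular 24-gon of circumradius 4.5; the cube at (12.5, 14.5) does not reach this height (z outside [10.5, 26]); the cube at (6, 2.5) is not intersected at this z (z outside [2.5, 8]); the cube at (1.5, 5.5) (footprint 26×25.5) is included at this height; Merging all regions: the 2 present regions are separate (no shared area or edge), so areas and boundary lengths simply add and each stays a separate island — 2 connected regions; the cube at (8.5, -3) does not reach this height (z outside [12.5, 28]); Merging all regions: only the result so far is present, so the union is just that shape — 2 connected regions. Overall, the cross-section has 2 separate islands. Island count = 2.

2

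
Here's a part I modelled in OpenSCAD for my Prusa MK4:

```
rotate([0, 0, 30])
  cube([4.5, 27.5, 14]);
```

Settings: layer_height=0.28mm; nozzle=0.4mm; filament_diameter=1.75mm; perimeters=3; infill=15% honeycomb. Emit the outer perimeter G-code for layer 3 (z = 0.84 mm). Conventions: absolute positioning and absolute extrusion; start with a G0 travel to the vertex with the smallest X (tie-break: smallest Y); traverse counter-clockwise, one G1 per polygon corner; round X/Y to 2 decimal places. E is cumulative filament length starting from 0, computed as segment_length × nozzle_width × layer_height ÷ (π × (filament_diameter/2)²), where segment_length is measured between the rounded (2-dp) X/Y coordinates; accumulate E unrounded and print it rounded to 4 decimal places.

G0 X-13.75 Y23.82 Z0.84
G1 X0.00 Y0.00 E1.2807
G1 X3.90 Y2.25 E1.4903
G1 X-9.85 Y26.07 E2.7710
G1 X-13.75 Y23.82 E2.9807

At z = 0.84 mm: the cube (footprint 4.5×27.5) is included at this height; (rotated 30° about Z; rotation is an isometry so areas/perimeters/island counts are preserved). The outline is a single polygon with 4 vertices. Extrusion per mm of travel: 0.4 × 0.28 / (π × 0.875²) = 0.046564. Accumulating E over each segment gives final E = 2.9807.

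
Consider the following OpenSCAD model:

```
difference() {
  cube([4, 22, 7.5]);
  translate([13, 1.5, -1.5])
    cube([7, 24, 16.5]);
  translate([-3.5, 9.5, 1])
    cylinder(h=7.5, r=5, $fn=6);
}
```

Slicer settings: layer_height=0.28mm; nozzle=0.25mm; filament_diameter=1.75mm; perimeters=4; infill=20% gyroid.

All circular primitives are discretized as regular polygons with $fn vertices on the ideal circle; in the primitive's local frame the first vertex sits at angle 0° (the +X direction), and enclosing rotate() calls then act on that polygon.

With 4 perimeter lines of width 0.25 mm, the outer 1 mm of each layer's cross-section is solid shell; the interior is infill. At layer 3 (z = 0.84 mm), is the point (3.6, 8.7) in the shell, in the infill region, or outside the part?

At z = 0.84 mm: the cube (footprint 4×22) is included at this height; the cube at (13, 1.5) is present — its section is the full 7×24 rectangle; the cylinder at (-3.5, 9.5) does not reach this height (z outside [1, 8.5]); Taking the first minus the rest: starting from the 4×22 cube, the 7×24 cube at (13, 1.5) misses the remaining region (no effect) — 1 connected region. Overall, the cross-section is a single solid region. The nearest boundary edge runs (4.00, 22.00)→(4.00, 0.00); distance from the point to it = 0.40 mm. The point is inside the cross-section, 0.40 mm from the nearest boundary — within the 1 mm shell band (4 × 0.25).

shell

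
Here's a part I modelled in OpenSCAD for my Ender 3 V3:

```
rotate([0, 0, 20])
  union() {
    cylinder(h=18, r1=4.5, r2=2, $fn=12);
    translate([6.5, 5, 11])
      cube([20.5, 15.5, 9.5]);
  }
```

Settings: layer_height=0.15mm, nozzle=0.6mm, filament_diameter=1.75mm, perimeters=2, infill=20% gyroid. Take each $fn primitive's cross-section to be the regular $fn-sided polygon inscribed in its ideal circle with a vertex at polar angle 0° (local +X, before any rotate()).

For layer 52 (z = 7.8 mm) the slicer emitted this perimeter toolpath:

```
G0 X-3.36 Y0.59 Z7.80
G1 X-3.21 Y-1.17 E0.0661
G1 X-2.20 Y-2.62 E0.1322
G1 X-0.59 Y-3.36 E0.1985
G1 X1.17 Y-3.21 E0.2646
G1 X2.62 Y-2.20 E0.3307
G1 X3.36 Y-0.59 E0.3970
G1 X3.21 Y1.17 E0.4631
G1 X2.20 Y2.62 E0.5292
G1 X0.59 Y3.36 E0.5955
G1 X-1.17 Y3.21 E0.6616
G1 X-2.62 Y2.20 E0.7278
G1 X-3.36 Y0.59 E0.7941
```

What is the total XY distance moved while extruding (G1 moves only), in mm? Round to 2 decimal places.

21.22 mm

Sum the Euclidean lengths of each G1 segment: total = 21.22 mm.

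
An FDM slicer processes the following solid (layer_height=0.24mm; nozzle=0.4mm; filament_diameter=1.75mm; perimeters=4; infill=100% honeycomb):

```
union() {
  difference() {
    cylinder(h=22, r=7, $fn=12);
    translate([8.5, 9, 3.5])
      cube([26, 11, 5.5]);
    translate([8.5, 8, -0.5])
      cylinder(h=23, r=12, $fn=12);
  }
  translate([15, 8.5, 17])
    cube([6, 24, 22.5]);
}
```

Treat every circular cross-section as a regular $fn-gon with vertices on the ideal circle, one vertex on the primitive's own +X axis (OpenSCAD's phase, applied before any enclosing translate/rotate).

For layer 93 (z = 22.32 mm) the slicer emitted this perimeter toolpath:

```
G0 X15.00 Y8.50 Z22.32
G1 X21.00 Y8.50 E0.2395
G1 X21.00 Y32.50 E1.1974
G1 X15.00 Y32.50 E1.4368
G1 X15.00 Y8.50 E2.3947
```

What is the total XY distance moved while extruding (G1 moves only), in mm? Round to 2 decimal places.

Sum the Euclidean lengths of each G1 segment: total = 60.00 mm.

60.00 mm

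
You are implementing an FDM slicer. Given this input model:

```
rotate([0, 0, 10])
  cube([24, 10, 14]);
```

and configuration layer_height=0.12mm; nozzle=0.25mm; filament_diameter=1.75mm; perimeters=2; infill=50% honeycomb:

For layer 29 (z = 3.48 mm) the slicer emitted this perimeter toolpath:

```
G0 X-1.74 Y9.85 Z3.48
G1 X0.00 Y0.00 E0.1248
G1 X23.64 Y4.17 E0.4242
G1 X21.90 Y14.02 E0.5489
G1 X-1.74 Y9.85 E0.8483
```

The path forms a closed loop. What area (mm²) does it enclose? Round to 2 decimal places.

Apply the shoelace formula to the sequence of (X, Y) vertices; enclosed area = 240.11 mm².

240.11 mm²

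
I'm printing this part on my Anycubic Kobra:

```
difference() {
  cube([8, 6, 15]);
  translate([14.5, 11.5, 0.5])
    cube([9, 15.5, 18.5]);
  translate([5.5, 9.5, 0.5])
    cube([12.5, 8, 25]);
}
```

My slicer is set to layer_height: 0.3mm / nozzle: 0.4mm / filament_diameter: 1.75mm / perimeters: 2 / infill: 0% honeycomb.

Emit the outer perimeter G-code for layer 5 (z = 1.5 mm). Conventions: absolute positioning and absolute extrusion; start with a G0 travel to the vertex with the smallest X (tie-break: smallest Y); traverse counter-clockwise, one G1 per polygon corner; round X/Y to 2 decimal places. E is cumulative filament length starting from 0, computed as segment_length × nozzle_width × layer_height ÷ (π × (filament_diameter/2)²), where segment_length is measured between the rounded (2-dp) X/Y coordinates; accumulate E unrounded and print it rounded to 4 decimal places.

At z = 1.5 mm: the 8×6 cube contributes its full rectangle; the 9×15.5 cube at (14.5, 11.5) contributes its full rectangle; the cube at (5.5, 9.5) is present — its section is the full 12.5×8 rectangle; After the difference (first − rest): starting from the 8×6 cube, the 9×15.5 cube at (14.5, 11.5) misses the remaining region (no effect); the 12.5×8 cube at (5.5, 9.5) misses the remaining region (no effect) — 1 connected region. The outline is a single polygon with 4 vertices. Extrusion per mm of travel: 0.4 × 0.3 / (π × 0.875²) = 0.049890. Accumulating E over each segment gives final E = 1.3969.

G0 X0.00 Y0.00 Z1.50
G1 X8.00 Y0.00 E0.3991
G1 X8.00 Y6.00 E0.6985
G1 X0.00 Y6.00 E1.0976
G1 X0.00 Y0.00 E1.3969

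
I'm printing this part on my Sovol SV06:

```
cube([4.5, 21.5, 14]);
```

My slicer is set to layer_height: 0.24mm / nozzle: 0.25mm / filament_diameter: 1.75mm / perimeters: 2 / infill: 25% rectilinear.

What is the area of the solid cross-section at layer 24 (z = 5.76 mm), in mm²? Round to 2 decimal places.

96.75 mm²

At z = 5.76 mm: the cube (footprint 4.5×21.5) is included at this height (area 96.75 mm²). Overall, the cross-section is a single solid region. Net area = 96.75 mm².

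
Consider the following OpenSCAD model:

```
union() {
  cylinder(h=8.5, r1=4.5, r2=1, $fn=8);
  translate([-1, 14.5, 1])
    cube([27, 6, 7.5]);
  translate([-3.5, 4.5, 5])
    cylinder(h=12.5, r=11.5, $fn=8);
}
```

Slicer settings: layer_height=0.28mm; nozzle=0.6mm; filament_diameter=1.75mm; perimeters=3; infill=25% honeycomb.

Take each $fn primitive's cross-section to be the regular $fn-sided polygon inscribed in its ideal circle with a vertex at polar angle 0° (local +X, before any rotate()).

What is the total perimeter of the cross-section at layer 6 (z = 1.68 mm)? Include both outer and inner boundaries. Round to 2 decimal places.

At z = 1.68 mm: the cone contributes a regular 8-gon of circumradius 3.808 (interpolated between r1=4.5 and r2=1 at t=0.198) (perimeter = 2·8·3.808·sin(180°/8) = 23.32 mm); the 27×6 cube at (-1, 14.5) contributes its full rectangle (perimeter 66.00 mm); the cylinder at (-3.5, 4.5) does not reach this height (z outside [5, 17.5]); Combining (union): the 2 present regions are separate (no shared area or edge), so areas and boundary lengths simply add and each stays a separate island — boundary = 89.32 mm. Overall, the cross-section has 2 separate islands. Total boundary length (outer) = 89.32 mm.

89.32 mm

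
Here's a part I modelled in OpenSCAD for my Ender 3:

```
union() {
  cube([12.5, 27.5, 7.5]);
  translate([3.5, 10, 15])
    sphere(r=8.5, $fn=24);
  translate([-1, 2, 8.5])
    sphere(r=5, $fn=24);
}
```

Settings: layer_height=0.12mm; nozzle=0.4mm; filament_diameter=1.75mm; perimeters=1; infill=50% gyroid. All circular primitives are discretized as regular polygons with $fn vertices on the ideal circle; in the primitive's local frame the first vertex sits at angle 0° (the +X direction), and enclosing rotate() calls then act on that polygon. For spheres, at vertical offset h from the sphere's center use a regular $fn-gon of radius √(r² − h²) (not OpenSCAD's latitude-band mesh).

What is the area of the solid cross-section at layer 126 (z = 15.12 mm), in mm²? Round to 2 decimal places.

224.35 mm²

At z = 15.12 mm: the cube is absent (z outside [0, 7.5]); the r=8.5 sphere at (3.5, 10) slices to a regular 24-gon of circumradius 8.499 (√(r²−h²) with h=0.12 from center) (area = (24/2)·8.499²·sin(360°/24) = 224.35 mm²); the sphere at (-1, 2) is absent (|z−center|=6.620 > r=5); Taking the union: only the r=8.5 sphere at (3.5, 10) is present, so the union is just that shape — area = 224.35 mm². Overall, the cross-section is a single solid region. Net area = 224.35 mm².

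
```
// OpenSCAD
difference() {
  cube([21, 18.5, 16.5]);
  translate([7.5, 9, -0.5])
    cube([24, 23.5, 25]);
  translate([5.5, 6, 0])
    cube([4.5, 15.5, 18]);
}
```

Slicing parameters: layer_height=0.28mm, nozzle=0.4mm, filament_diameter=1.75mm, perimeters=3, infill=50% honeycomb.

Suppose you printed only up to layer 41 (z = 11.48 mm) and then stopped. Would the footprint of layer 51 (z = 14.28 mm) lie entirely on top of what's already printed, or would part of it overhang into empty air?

Compare the two slices. At z = 11.48: the cube (footprint 21×18.5) is included at this height (area 388.50 mm²); the cube at (7.5, 9) is present — its section is the full 24×23.5 rectangle (area 564.00 mm²); the 4.5×15.5 cube at (5.5, 6) contributes its full rectangle (area 69.75 mm²); Subtracting the remaining from the first: starting from the 21×18.5 cube (388.50 mm²), the 24×23.5 cube at (7.5, 9) partially overlaps it — only the 128.25 mm² overlap (of its 564.00 mm²) is removed, clipping the outline; the 4.5×15.5 cube at (5.5, 6) partially overlaps it — only the 32.50 mm² overlap (of its 69.75 mm²) is removed, clipping the outline — area = 227.75 mm². At z = 14.28: the cube (footprint 21×18.5) is included at this height (area 388.50 mm²); the cube at (7.5, 9) (footprint 24×23.5) is included at this height (area 564.00 mm²); the 4.5×15.5 cube at (5.5, 6) contributes its full rectangle (area 69.75 mm²); Subtracting the remaining from the first: starting from the 21×18.5 cube (388.50 mm²), the 24×23.5 cube at (7.5, 9) partially overlaps it — only the 128.25 mm² overlap (of its 564.00 mm²) is removed, clipping the outline; the 4.5×15.5 cube at (5.5, 6) partially overlaps it — only the 32.50 mm² overlap (of its 69.75 mm²) is removed, clipping the outline — area = 227.75 mm². Checking containment: the cross-section at z = 14.28 is a subset of the cross-section at z = 11.48.

entirely on top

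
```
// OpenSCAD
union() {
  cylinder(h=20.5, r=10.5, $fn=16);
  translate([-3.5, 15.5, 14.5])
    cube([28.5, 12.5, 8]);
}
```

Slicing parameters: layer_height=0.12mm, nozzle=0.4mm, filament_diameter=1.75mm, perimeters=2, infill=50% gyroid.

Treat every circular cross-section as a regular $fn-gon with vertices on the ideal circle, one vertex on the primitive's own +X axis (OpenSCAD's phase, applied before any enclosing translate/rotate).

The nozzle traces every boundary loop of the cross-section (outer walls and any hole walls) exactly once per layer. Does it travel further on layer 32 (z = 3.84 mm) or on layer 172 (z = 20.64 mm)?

layer 172 (z = 20.64 mm)

Layer 32 (z = 3.84): the cylinder: section is a regular 16-gon, circumradius r=10.5 (perimeter = 2·16·10.500·sin(180°/16) = 65.55 mm); the cube at (-3.5, 15.5) does not reach this height (z outside [14.5, 22.5]); Merging all regions: only the r=10.5 cylinder is present, so the union is just that shape — boundary = 65.55 mm. So its perimeter = 65.55 mm. Layer 172 (z = 20.64): the cylinder is absent (z outside [0, 20.5]); the cube at (-3.5, 15.5) is present — its section is the full 28.5×12.5 rectangle (perimeter 82.00 mm); Taking the union: only the 28.5×12.5 cube at (-3.5, 15.5) is present, so the union is just that shape — boundary = 82.00 mm. So its perimeter = 82.00 mm. Layer 172 is larger (82.00 vs 65.55 mm).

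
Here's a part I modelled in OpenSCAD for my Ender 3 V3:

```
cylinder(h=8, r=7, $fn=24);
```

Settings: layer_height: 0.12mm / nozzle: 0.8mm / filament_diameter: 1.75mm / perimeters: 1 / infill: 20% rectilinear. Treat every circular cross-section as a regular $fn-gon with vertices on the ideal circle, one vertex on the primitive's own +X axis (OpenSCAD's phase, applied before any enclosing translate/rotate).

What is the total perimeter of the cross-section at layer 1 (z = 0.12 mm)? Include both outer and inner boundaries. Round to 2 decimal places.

43.86 mm

At z = 0.12 mm: the r=7 cylinder contributes a regular 24-gon of circumradius 7 (perimeter = 2·24·7.000·sin(180°/24) = 43.86 mm). Overall, the cross-section is a single solid region. Total boundary length (outer) = 43.86 mm.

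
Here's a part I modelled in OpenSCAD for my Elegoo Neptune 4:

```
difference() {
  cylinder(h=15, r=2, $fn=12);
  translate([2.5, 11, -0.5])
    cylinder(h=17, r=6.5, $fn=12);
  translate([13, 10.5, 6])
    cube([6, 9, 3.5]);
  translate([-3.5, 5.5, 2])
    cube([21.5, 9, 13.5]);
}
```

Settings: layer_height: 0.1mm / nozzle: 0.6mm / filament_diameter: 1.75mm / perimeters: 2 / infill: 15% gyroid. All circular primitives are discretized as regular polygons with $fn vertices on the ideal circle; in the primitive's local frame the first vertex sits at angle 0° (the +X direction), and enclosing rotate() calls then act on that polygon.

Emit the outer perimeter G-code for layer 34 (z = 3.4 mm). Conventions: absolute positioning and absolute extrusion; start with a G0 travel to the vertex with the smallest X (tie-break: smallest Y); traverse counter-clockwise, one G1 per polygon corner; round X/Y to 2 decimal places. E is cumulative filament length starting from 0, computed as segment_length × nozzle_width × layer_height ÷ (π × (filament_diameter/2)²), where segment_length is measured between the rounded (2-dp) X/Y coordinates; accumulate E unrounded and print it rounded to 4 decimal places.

At z = 3.4 mm: the cylinder: section is a regular 12-gon, circumradius r=2; the cylinder at (2.5, 11): section is a regular 12-gon, circumradius r=6.5; the cube at (13, 10.5) is absent (z outside [6, 9.5]); the cube at (-3.5, 5.5) is present — its section is the full 21.5×9 rectangle; After the difference (first − rest): starting from the r=2 cylinder, the r=6.5 cylinder at (2.5, 11) misses the remaining region (no effect); the 21.5×9 cube at (-3.5, 5.5) misses the remaining region (no effect) — 1 connected region. The outline is a single polygon with 12 vertices. Extrusion per mm of travel: 0.6 × 0.1 / (π × 0.875²) = 0.024945. Accumulating E over each segment gives final E = 0.3097.

G0 X-2.00 Y0.00 Z3.40
G1 X-1.73 Y-1.00 E0.0258
G1 X-1.00 Y-1.73 E0.0516
G1 X0.00 Y-2.00 E0.0774
G1 X1.00 Y-1.73 E0.1033
G1 X1.73 Y-1.00 E0.1290
G1 X2.00 Y0.00 E0.1549
G1 X1.73 Y1.00 E0.1807
G1 X1.00 Y1.73 E0.2064
G1 X0.00 Y2.00 E0.2323
G1 X-1.00 Y1.73 E0.2581
G1 X-1.73 Y1.00 E0.2839
G1 X-2.00 Y0.00 E0.3097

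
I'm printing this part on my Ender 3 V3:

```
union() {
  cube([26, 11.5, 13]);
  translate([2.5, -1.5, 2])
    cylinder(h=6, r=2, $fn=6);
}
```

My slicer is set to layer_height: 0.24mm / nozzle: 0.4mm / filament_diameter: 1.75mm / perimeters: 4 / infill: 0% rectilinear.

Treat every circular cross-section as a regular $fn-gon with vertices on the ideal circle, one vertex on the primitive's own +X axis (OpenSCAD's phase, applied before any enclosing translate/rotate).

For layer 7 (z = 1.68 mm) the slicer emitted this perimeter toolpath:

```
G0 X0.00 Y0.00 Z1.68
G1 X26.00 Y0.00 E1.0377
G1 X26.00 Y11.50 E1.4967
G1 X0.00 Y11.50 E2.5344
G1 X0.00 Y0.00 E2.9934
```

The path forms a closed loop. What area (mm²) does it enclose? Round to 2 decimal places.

Apply the shoelace formula to the sequence of (X, Y) vertices; enclosed area = 299.00 mm².

299.00 mm²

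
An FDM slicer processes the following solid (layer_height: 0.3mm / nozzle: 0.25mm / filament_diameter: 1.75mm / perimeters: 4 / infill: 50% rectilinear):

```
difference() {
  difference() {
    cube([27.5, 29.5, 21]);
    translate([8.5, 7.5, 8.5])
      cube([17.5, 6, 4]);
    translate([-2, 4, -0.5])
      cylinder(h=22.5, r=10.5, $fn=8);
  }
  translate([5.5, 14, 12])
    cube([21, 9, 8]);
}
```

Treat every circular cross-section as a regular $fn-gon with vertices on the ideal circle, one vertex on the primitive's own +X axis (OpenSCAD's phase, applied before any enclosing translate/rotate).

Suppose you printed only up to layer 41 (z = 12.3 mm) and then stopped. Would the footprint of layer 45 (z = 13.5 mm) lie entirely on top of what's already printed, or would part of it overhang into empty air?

Compare the two slices. At z = 12.3: the cube (footprint 27.5×29.5) is included at this height (area 811.25 mm²); the 17.5×6 cube at (8.5, 7.5) contributes its full rectangle (area 105.00 mm²); the cylinder at (-2, 4): section is a regular 8-gon, circumradius r=10.5 (area = (8/2)·10.500²·sin(360°/8) = 311.83 mm²); Subtracting the remaining from the first: starting from the 27.5×29.5 cube (811.25 mm²), the 17.5×6 cube at (8.5, 7.5) lies wholly inside it (removes its full 105.00 mm² and its 47.00 mm outline becomes a hole wall); the r=10.5 cylinder at (-2, 4) partially overlaps it — only the 88.47 mm² overlap (of its 311.83 mm²) is removed, clipping the outline — area = 617.78 mm²; the cube at (5.5, 14) is present — its section is the full 21×9 rectangle (area 189.00 mm²); Subtracting the remaining from the first: starting from the result so far (617.78 mm²), the 21×9 cube at (5.5, 14) lies wholly inside it (removes its full 189.00 mm² and its 60.00 mm outline becomes a hole wall) — area = 428.78 mm². At z = 13.5: the cube is present — its section is the full 27.5×29.5 rectangle (area 811.25 mm²); the cube at (8.5, 7.5) is not intersected at this z (z outside [8.5, 12.5]); the cylinder at (-2, 4): section is a regular 8-gon, circumradius r=10.5 (area = (8/2)·10.500²·sin(360°/8) = 311.83 mm²); After the difference (first − rest): starting from the 27.5×29.5 cube (811.25 mm²), the r=10.5 cylinder at (-2, 4) partially overlaps it — only the 88.47 mm² overlap (of its 311.83 mm²) is removed, clipping the outline — area = 722.78 mm²; the cube at (5.5, 14) (footprint 21×9) is included at this height (area 189.00 mm²); After the difference (first − rest): starting from that combined region (722.78 mm²), the 21×9 cube at (5.5, 14) lies wholly inside it (removes its full 189.00 mm² and its 60.00 mm outline becomes a hole wall) — area = 533.78 mm². Checking containment: at z = 13.5 the cross-section extends beyond the z = 12.3 cross-section by about 105.00 mm².

part overhangs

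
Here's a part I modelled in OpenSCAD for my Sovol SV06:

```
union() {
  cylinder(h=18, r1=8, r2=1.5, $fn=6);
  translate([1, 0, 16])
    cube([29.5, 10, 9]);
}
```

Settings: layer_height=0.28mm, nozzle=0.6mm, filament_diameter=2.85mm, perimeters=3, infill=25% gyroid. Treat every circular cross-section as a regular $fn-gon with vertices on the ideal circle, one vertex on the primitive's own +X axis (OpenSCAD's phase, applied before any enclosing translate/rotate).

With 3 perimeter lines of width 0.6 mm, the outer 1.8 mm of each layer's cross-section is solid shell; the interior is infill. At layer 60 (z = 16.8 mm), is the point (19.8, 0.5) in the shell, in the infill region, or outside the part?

shell

At z = 16.8 mm: the cone: at t=0.933 of its height the radius interpolates to r₁+(r₂−r₁)t = 1.933, giving a regular 6-gon of that circumradius; the 29.5×10 cube at (1, 0) contributes its full rectangle; Merging all regions: the regions partially overlap (shared area 0.75 mm²), so overlapping operands fuse into one piece — 1 connected region. Overall, the cross-section is a single solid region. The nearest boundary edge runs (30.50, 0.00)→(1.93, 0.00); distance from the point to it = 0.50 mm. The point is inside the cross-section, 0.50 mm from the nearest boundary — within the 1.8 mm shell band (3 × 0.6).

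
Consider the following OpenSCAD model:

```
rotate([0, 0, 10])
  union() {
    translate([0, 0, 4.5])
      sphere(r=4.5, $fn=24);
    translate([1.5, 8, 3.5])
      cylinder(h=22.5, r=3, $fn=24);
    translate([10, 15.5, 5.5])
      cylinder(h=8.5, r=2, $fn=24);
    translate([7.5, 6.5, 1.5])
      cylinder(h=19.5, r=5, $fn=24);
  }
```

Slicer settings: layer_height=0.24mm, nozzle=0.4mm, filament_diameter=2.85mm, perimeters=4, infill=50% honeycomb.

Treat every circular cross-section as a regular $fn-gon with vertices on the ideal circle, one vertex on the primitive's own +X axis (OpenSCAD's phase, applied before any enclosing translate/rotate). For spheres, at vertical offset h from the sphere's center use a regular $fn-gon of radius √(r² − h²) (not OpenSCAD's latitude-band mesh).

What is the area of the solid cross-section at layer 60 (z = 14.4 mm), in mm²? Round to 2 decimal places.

At z = 14.4 mm: the sphere is absent (|z−center|=9.900 > r=4.5); the r=3 cylinder at (1.5, 8) gives a regular 24-gon of circumradius 3 (constant along its height) (area = (24/2)·3.000²·sin(360°/24) = 27.95 mm²); the cylinder at (10, 15.5) is absent (z outside [5.5, 14]); the r=5 cylinder at (7.5, 6.5) contributes a regular 24-gon of circumradius 5 (area = (24/2)·5.000²·sin(360°/24) = 77.65 mm²); Merging all regions: the regions partially overlap — summed areas 105.60 mm² minus the doubly-counted overlap 5.78 mm² gives 99.82 mm² — area = 99.82 mm²; (rotated 10° about Z; rotation is an isometry so areas/perimeters/island counts are preserved). Overall, the cross-section is a single solid region. Net area = 99.82 mm².

99.82 mm²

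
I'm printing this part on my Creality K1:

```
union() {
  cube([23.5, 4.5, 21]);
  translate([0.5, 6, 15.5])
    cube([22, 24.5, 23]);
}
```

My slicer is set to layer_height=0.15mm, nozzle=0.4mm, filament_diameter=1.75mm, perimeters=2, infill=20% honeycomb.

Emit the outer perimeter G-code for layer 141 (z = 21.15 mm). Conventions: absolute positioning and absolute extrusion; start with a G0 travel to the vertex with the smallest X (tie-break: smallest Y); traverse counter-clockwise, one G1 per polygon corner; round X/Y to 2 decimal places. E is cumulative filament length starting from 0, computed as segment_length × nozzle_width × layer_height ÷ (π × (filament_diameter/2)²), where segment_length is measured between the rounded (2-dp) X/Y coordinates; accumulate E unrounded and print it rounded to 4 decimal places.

G0 X0.50 Y6.00 Z21.15
G1 X22.50 Y6.00 E0.5488
G1 X22.50 Y30.50 E1.1599
G1 X0.50 Y30.50 E1.7087
G1 X0.50 Y6.00 E2.3199

At z = 21.15 mm: the cube is absent (z outside [0, 21]); the cube at (0.5, 6) is present — its section is the full 22×24.5 rectangle; Merging all regions: only the 22×24.5 cube at (0.5, 6) is present, so the union is just that shape — 1 connected region. The outline is a single polygon with 4 vertices. Extrusion per mm of travel: 0.4 × 0.15 / (π × 0.875²) = 0.024945. Accumulating E over each segment gives final E = 2.3199.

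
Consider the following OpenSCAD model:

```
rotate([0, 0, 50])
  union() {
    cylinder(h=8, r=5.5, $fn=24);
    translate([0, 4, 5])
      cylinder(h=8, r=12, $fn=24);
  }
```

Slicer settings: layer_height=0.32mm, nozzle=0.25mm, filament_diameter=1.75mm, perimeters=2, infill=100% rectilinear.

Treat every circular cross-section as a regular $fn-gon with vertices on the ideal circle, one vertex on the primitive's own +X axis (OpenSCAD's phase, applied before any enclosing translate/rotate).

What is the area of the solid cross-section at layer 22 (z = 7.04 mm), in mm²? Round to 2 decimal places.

At z = 7.04 mm: the r=5.5 cylinder gives a regular 24-gon of circumradius 5.5 (constant along its height) (area = (24/2)·5.500²·sin(360°/24) = 93.95 mm²); the cylinder at (0, 4): section is a regular 24-gon, circumradius r=12 (area = (24/2)·12.000²·sin(360°/24) = 447.24 mm²); Merging all regions: the r=5.5 cylinder lies entirely inside the r=12 cylinder at (0, 4), so the union is just the r=12 cylinder at (0, 4) — area = 447.24 mm²; (rotated 50° about Z; rotation is an isometry so areas/perimeters/island counts are preserved). Overall, the cross-section is a single solid region. Net area = 447.24 mm².

447.24 mm²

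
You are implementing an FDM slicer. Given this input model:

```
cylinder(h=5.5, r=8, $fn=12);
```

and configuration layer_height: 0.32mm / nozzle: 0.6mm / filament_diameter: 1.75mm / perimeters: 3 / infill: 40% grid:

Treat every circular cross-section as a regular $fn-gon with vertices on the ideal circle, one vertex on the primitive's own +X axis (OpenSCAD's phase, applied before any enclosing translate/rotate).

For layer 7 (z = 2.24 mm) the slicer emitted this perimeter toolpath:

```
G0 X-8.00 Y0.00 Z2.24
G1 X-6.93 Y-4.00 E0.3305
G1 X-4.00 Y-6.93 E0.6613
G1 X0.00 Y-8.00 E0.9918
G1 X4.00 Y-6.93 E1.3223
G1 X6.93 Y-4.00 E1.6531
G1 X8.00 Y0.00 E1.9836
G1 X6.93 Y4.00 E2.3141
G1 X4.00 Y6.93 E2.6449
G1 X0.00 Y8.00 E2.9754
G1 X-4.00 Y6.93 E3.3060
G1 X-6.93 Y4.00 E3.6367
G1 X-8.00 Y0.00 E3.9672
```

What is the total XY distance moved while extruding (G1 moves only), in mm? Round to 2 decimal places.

49.70 mm

Sum the Euclidean lengths of each G1 segment: total = 49.70 mm.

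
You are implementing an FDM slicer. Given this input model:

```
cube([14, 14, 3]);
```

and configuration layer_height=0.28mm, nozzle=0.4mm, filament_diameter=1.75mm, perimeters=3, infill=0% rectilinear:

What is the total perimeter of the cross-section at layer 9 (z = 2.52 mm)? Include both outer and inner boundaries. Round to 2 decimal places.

56.00 mm

At z = 2.52 mm: the cube (footprint 14×14) is included at this height (perimeter 56.00 mm). Overall, the cross-section is a single solid region. Total boundary length (outer) = 56.00 mm.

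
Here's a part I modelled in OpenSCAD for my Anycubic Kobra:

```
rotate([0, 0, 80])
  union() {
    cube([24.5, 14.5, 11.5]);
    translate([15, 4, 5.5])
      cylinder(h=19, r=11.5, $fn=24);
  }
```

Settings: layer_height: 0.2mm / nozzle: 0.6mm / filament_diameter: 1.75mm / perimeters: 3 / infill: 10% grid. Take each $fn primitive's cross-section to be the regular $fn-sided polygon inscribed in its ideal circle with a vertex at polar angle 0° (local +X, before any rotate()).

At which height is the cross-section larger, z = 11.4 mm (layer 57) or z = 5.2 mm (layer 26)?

Layer 57 (z = 11.4): the cube is present — its section is the full 24.5×14.5 rectangle (area 355.25 mm²); the r=11.5 cylinder at (15, 4) gives a regular 24-gon of circumradius 11.5 (constant along its height) (area = (24/2)·11.500²·sin(360°/24) = 410.75 mm²); Combining (union): the regions partially overlap — summed areas 766.00 mm² minus the doubly-counted overlap 274.12 mm² gives 491.88 mm² — area = 491.88 mm²; (rotated 80° about Z; rotation is an isometry so areas/perimeters/island counts are preserved). So its area = 491.88 mm². Layer 26 (z = 5.2): the cube (footprint 24.5×14.5) is included at this height (area 355.25 mm²); the cylinder at (15, 4) does not reach this height (z outside [5.5, 24.5]); Merging all regions: only the 24.5×14.5 cube is present, so the union is just that shape — area = 355.25 mm²; (rotated 80° about Z; rotation is an isometry so areas/perimeters/island counts are preserved). So its area = 355.25 mm². Layer 57 is larger (491.88 vs 355.25 mm²).

layer 57 (z = 11.4 mm)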